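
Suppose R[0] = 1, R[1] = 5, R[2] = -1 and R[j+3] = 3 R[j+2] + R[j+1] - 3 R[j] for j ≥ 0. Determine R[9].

-4915

R[3] = 3*(-1) + 5 - 3*1 = -1
R[4] = 3*(-1) + (-1) - 3*5 = -19
R[5] = 3*(-19) + (-1) - 3*(-1) = -55
R[6] = 3*(-55) + (-19) - 3*(-1) = -181
R[7] = 3*(-181) + (-55) - 3*(-19) = -541
R[8] = 3*(-541) + (-181) - 3*(-55) = -1639
R[9] = 3*(-1639) + (-541) - 3*(-181) = -4915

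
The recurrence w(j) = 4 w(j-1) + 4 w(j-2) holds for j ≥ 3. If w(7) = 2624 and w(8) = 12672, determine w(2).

2

Rearranging, w(j-2) = (w(j) - 4 w(j-1)) / 4.
w(6) = (12672 - 4(2624)) / 4 = 2176/4 = 544
w(5) = (2624 - 4(544)) / 4 = 448/4 = 112
w(4) = (544 - 4(112)) / 4 = 96/4 = 24
w(3) = (112 - 4(24)) / 4 = 16/4 = 4
w(2) = (24 - 4(4)) / 4 = 8/4 = 2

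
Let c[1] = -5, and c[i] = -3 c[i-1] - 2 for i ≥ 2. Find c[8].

9841

c[2] = -3*(-5) - 2 = 13
c[3] = -3*13 - 2 = -41
c[4] = -3*(-41) - 2 = 121
c[5] = -3*121 - 2 = -365
c[6] = -3*(-365) - 2 = 1093
c[7] = -3*1093 - 2 = -3281
c[8] = -3*(-3281) - 2 = 9841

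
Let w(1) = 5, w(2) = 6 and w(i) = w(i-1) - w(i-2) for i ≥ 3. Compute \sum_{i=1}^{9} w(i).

12

w(3) = 6 - 5 = 1
w(4) = 1 - 6 = -5
w(5) = (-5) - 1 = -6
w(6) = (-6) - (-5) = -1
w(7) = (-1) - (-6) = 5
w(8) = 5 - (-1) = 6
w(9) = 6 - 5 = 1
Sum = 5 + 6 + 1 + (-5) + (-6) + (-1) + 5 + 6 + 1 = 12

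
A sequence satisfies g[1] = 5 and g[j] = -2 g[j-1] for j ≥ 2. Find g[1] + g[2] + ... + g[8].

-425

g[2] = -2*5 = -10
g[3] = -2*(-10) = 20
g[4] = -2*20 = -40
g[5] = -2*(-40) = 80
g[6] = -2*80 = -160
g[7] = -2*(-160) = 320
g[8] = -2*320 = -640
Sum = 5 + (-10) + 20 + (-40) + 80 + (-160) + 320 + (-640) = -425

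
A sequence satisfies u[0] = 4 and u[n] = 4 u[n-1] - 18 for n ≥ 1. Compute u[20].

-2199023255546

The fixed point is -18/(1 - 4) = 6, so u[n] - 6 = 4(u[n-1] - 6).
Hence u[n] = -2·4^n + 6.
u[20] = -2·4^{20} + 6 = -2·1099511627776 + 6 = -2199023255546.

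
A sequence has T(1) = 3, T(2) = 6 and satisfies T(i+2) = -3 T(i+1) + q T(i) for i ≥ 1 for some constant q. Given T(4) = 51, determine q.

1

T(3) = -18 + 3q
T(4) = 54 - 3q
So 54 - 3q = 51, giving q = 1.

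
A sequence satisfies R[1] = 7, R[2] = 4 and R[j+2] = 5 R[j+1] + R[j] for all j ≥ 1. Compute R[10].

2725519

R[3] = 5(4) + 7 = 27
R[4] = 5(27) + 4 = 139
R[5] = 5(139) + 27 = 722
R[6] = 5(722) + 139 = 3749
R[7] = 5(3749) + 722 = 19467
R[8] = 5(19467) + 3749 = 101084
R[9] = 5(101084) + 19467 = 524887
R[10] = 5(524887) + 101084 = 2725519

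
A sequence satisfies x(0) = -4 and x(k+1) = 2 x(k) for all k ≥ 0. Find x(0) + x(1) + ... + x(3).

x(1) = 2·(-4) = -8
x(2) = 2·(-8) = -16
x(3) = 2·(-16) = -32
Sum = (-4) + (-8) + (-16) + (-32) = -60

-60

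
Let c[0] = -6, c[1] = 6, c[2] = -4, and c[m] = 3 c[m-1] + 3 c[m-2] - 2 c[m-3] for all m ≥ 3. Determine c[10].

c[3] = 3*(-4) + 3*6 - 2*(-6) = 18
c[4] = 3*18 + 3*(-4) - 2*6 = 30
c[5] = 3*30 + 3*18 - 2*(-4) = 152
c[6] = 3*152 + 3*30 - 2*18 = 510
c[7] = 3*510 + 3*152 - 2*30 = 1926
c[8] = 3*1926 + 3*510 - 2*152 = 7004
c[9] = 3*7004 + 3*1926 - 2*510 = 25770
c[10] = 3*25770 + 3*7004 - 2*1926 = 94470

94470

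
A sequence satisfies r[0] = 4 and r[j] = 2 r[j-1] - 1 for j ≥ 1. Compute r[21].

6291457

The fixed point is -1/(1 - 2) = 1, so r[j] - 1 = 2(r[j-1] - 1).
Hence r[j] = 3·2^j + 1.
r[21] = 3·2^{21} + 1 = 3·2097152 + 1 = 6291457.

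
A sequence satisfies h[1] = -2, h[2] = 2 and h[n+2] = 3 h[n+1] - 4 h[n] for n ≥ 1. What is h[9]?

h[3] = 3·2 - 4·(-2) = 14
h[4] = 3·14 - 4·2 = 34
h[5] = 3·34 - 4·14 = 46
h[6] = 3·46 - 4·34 = 2
h[7] = 3·2 - 4·46 = -178
h[8] = 3·(-178) - 4·2 = -542
h[9] = 3·(-542) - 4·(-178) = -914

-914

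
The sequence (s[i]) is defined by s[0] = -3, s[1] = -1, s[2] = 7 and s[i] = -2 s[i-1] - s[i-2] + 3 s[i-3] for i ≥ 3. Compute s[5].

-25

s[3] = -2·7 - (-1) + 3·(-3) = -22
s[4] = -2·(-22) - 7 + 3·(-1) = 34
s[5] = -2·34 - (-22) + 3·7 = -25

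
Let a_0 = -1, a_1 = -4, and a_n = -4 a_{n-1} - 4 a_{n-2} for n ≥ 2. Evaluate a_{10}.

29696

a_2 = -4(-4) - 4(-1) = 20
a_3 = -4(20) - 4(-4) = -64
a_4 = -4(-64) - 4(20) = 176
a_5 = -4(176) - 4(-64) = -448
a_6 = -4(-448) - 4(176) = 1088
a_7 = -4(1088) - 4(-448) = -2560
a_8 = -4(-2560) - 4(1088) = 5888
a_9 = -4(5888) - 4(-2560) = -13312
a_{10} = -4(-13312) - 4(5888) = 29696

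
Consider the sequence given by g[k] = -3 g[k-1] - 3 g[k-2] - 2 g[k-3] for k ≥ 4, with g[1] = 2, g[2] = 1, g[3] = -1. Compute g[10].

-340

g[4] = -3·(-1) - 3·1 - 2·2 = -4
g[5] = -3·(-4) - 3·(-1) - 2·1 = 13
g[6] = -3·13 - 3·(-4) - 2·(-1) = -25
g[7] = -3·(-25) - 3·13 - 2·(-4) = 44
g[8] = -3·44 - 3·(-25) - 2·13 = -83
g[9] = -3·(-83) - 3·44 - 2·(-25) = 167
g[10] = -3·167 - 3·(-83) - 2·44 = -340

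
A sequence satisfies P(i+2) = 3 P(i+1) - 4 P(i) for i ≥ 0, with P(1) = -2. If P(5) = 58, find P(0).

-3

Let P(0) = z.
P(2) = -6 - 4z
P(3) = -10 - 12z
P(4) = -6 - 20z
P(5) = 22 - 12z
So 22 - 12z = 58, giving z = -3.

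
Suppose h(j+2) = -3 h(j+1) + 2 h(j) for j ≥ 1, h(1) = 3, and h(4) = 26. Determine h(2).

4

Let h(2) = v.
h(3) = 6 - 3v
h(4) = -18 + 11v
So -18 + 11v = 26, giving v = 4.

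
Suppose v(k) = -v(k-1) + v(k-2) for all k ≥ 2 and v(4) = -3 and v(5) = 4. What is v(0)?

Rearranging, v(k-2) = v(k) + v(k-1).
v(3) = 4 + (-3) = 1
v(2) = -3 + 1 = -2
v(1) = 1 + (-2) = -1
v(0) = -2 + (-1) = -3

-3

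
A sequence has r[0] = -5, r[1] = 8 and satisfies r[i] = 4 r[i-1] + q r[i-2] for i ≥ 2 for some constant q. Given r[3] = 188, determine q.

r[2] = 32 - 5q
r[3] = 128 - 12q
So 128 - 12q = 188, giving q = -5.

-5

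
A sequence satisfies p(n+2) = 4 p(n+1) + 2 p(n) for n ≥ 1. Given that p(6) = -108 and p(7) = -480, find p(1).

Rearranging, p(n-2) = (p(n) - 4 p(n-1)) / 2.
p(5) = (-480 - 4*(-108)) / 2 = -48/2 = -24
p(4) = (-108 - 4*(-24)) / 2 = -12/2 = -6
p(3) = (-24 - 4*(-6)) / 2 = 0/2 = 0
p(2) = (-6 - 4*0) / 2 = -6/2 = -3
p(1) = (0 - 4*(-3)) / 2 = 12/2 = 6

6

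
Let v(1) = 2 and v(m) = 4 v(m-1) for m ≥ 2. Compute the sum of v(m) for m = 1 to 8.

v(2) = 4(2) = 8
v(3) = 4(8) = 32
v(4) = 4(32) = 128
v(5) = 4(128) = 512
v(6) = 4(512) = 2048
v(7) = 4(2048) = 8192
v(8) = 4(8192) = 32768
Sum = 2 + 8 + 32 + 128 + 512 + 2048 + 8192 + 32768 = 43690

43690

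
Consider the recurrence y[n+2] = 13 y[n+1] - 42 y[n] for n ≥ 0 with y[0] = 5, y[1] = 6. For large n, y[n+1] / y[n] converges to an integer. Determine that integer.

7

The characteristic equation is r^2 - 13r + 42 = 0, which factors as (r - 7)(r - 6) = 0.
So the roots are 7 and 6. Since |7| > |6| and the coefficient of 7^n is non-zero, the ratio tends to 7.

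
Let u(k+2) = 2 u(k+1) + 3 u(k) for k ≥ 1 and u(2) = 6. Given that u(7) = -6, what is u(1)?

Let u(1) = z.
u(3) = 12 + 3z
u(4) = 42 + 6z
u(5) = 120 + 21z
u(6) = 366 + 60z
u(7) = 1092 + 183z
So 1092 + 183z = -6, giving z = -6.

-6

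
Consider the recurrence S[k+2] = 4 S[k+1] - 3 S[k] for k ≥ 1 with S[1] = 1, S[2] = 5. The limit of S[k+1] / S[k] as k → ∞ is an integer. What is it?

3

The characteristic equation is r^2 - 4r + 3 = 0, which factors as (r - 3)(r - 1) = 0.
So the roots are 3 and 1. Since |3| > |1| and the coefficient of 3^k is non-zero, the ratio tends to 3.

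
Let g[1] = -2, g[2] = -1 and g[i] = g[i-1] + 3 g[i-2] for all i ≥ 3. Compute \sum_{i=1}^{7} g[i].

g[3] = (-1) + 3·(-2) = -7
g[4] = (-7) + 3·(-1) = -10
g[5] = (-10) + 3·(-7) = -31
g[6] = (-31) + 3·(-10) = -61
g[7] = (-61) + 3·(-31) = -154
Sum = (-2) + (-1) + (-7) + (-10) + (-31) + (-61) + (-154) = -266

-266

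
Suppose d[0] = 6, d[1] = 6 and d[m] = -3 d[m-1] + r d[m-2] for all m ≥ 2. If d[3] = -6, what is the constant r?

d[2] = -18 + 6r
d[3] = 54 - 12r
So 54 - 12r = -6, giving r = 5.

5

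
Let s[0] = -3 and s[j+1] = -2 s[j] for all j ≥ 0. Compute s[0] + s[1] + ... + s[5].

63

s[1] = -2(-3) = 6
s[2] = -2(6) = -12
s[3] = -2(-12) = 24
s[4] = -2(24) = -48
s[5] = -2(-48) = 96
Sum = (-3) + 6 + (-12) + 24 + (-48) + 96 = 63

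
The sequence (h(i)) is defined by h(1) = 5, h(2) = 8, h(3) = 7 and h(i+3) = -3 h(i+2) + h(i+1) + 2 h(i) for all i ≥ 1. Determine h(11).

26208

h(4) = -3(7) + 8 + 2(5) = -3
h(5) = -3(-3) + 7 + 2(8) = 32
h(6) = -3(32) + (-3) + 2(7) = -85
h(7) = -3(-85) + 32 + 2(-3) = 281
h(8) = -3(281) + (-85) + 2(32) = -864
h(9) = -3(-864) + 281 + 2(-85) = 2703
h(10) = -3(2703) + (-864) + 2(281) = -8411
h(11) = -3(-8411) + 2703 + 2(-864) = 26208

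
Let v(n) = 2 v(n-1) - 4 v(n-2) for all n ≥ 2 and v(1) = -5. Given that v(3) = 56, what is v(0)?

-7

Let v(0) = x.
v(2) = -10 - 4x
v(3) = -8x
So -8x = 56, giving x = -7.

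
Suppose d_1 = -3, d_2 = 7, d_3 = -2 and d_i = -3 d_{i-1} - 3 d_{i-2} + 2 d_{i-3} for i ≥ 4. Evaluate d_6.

-190

d_4 = -3(-2) - 3(7) + 2(-3) = -21
d_5 = -3(-21) - 3(-2) + 2(7) = 83
d_6 = -3(83) - 3(-21) + 2(-2) = -190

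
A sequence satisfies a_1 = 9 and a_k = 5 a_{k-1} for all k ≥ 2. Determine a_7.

a_2 = 5*9 = 45
a_3 = 5*45 = 225
a_4 = 5*225 = 1125
a_5 = 5*1125 = 5625
a_6 = 5*5625 = 28125
a_7 = 5*28125 = 140625

140625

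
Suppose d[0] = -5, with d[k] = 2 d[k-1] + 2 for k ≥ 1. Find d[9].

d[1] = 2*(-5) + 2 = -8
d[2] = 2*(-8) + 2 = -14
d[3] = 2*(-14) + 2 = -26
d[4] = 2*(-26) + 2 = -50
d[5] = 2*(-50) + 2 = -98
d[6] = 2*(-98) + 2 = -194
d[7] = 2*(-194) + 2 = -386
d[8] = 2*(-386) + 2 = -770
d[9] = 2*(-770) + 2 = -1538

-1538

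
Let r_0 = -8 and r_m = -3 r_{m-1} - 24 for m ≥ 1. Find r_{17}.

The fixed point is -24/(1 + 3) = -6, so r_m + 6 = -3(r_{m-1} + 6).
Hence r_m = -2·(-3)^m - 6.
r_{17} = -2·(-3)^{17} - 6 = -2·-129140163 - 6 = 258280320.

258280320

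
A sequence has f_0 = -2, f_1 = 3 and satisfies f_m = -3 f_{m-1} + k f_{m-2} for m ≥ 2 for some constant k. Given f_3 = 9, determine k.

f_2 = -9 - 2k
f_3 = 27 + 9k
So 27 + 9k = 9, giving k = -2.

-2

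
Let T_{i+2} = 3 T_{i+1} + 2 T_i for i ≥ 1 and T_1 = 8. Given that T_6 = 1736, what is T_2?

8

Let T_2 = x.
T_3 = 16 + 3x
T_4 = 48 + 11x
T_5 = 176 + 39x
T_6 = 624 + 139x
So 624 + 139x = 1736, giving x = 8.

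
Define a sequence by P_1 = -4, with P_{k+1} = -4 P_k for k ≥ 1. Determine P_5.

P_2 = -4*(-4) = 16
P_3 = -4*16 = -64
P_4 = -4*(-64) = 256
P_5 = -4*256 = -1024

-1024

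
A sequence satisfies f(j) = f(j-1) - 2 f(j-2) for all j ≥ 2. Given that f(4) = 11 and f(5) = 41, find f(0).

Rearranging, f(j-2) = (f(j) - f(j-1)) / -2.
f(3) = (41 - 11) / -2 = 30/-2 = -15
f(2) = (11 - (-15)) / -2 = 26/-2 = -13
f(1) = (-15 - (-13)) / -2 = -2/-2 = 1
f(0) = (-13 - 1) / -2 = -14/-2 = 7

7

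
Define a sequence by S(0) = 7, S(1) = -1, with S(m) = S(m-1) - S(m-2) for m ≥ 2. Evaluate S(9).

S(2) = (-1) - 7 = -8
S(3) = (-8) - (-1) = -7
S(4) = (-7) - (-8) = 1
S(5) = 1 - (-7) = 8
S(6) = 8 - 1 = 7
S(7) = 7 - 8 = -1
S(8) = (-1) - 7 = -8
S(9) = (-8) - (-1) = -7

-7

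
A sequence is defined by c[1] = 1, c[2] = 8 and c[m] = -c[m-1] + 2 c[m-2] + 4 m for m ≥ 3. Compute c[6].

70

c[3] = -8 + 2·1 + 12 = 6
c[4] = -6 + 2·8 + 16 = 26
c[5] = -26 + 2·6 + 20 = 6
c[6] = -6 + 2·26 + 24 = 70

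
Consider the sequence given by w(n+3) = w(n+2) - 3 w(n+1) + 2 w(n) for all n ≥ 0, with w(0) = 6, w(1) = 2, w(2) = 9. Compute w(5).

w(3) = 9 - 3·2 + 2·6 = 15
w(4) = 15 - 3·9 + 2·2 = -8
w(5) = (-8) - 3·15 + 2·9 = -35

-35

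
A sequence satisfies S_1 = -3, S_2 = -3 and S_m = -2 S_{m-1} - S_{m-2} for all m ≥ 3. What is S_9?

S_3 = -2(-3) - (-3) = 9
S_4 = -2(9) - (-3) = -15
S_5 = -2(-15) - 9 = 21
S_6 = -2(21) - (-15) = -27
S_7 = -2(-27) - 21 = 33
S_8 = -2(33) - (-27) = -39
S_9 = -2(-39) - 33 = 45

45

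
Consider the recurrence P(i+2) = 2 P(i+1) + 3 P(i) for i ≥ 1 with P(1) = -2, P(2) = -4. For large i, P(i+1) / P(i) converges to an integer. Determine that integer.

3

The characteristic equation is r^2 - 2r - 3 = 0, which factors as (r - 3)(r + 1) = 0.
So the roots are 3 and -1. Since |3| > |-1| and the coefficient of 3^i is non-zero, the ratio tends to 3.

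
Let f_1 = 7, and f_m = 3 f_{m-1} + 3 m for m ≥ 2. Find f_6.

2601

f_2 = 3·7 + 6 = 27
f_3 = 3·27 + 9 = 90
f_4 = 3·90 + 12 = 282
f_5 = 3·282 + 15 = 861
f_6 = 3·861 + 18 = 2601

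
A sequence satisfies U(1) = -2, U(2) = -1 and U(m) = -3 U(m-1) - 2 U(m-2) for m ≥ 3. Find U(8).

U(3) = -3·(-1) - 2·(-2) = 7
U(4) = -3·7 - 2·(-1) = -19
U(5) = -3·(-19) - 2·7 = 43
U(6) = -3·43 - 2·(-19) = -91
U(7) = -3·(-91) - 2·43 = 187
U(8) = -3·187 - 2·(-91) = -379

-379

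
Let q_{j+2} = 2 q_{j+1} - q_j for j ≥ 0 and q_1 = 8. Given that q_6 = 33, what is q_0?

Let q_0 = y.
q_2 = 16 - y
q_3 = 24 - 2y
q_4 = 32 - 3y
q_5 = 40 - 4y
q_6 = 48 - 5y
So 48 - 5y = 33, giving y = 3.

3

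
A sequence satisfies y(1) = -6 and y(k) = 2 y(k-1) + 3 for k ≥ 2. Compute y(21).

-3145731

The fixed point is 3/(1 - 2) = -3, so y(k) + 3 = 2(y(k-1) + 3).
Hence y(k) = -3·2^{k-1} - 3.
y(21) = -3·2^{20} - 3 = -3·1048576 - 3 = -3145731.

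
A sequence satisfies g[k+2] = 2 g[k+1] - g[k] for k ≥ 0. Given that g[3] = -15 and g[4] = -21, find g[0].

3

Rearranging, g[k-2] = -(g[k] - 2 g[k-1]).
g[2] = -(-21 - 2(-15)) = -9
g[1] = -(-15 - 2(-9)) = -3
g[0] = -(-9 - 2(-3)) = 3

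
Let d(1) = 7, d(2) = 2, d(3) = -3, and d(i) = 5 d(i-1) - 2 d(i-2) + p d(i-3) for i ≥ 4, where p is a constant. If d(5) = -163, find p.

-2

d(4) = -19 + 7p
d(5) = -89 + 37p
So -89 + 37p = -163, giving p = -2.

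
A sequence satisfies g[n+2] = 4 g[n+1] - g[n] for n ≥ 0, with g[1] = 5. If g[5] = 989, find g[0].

Let g[0] = z.
g[2] = 20 - z
g[3] = 75 - 4z
g[4] = 280 - 15z
g[5] = 1045 - 56z
So 1045 - 56z = 989, giving z = 1.

1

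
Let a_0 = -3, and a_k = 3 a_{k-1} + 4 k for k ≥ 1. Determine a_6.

a_1 = 3*(-3) + 4 = -5
a_2 = 3*(-5) + 8 = -7
a_3 = 3*(-7) + 12 = -9
a_4 = 3*(-9) + 16 = -11
a_5 = 3*(-11) + 20 = -13
a_6 = 3*(-13) + 24 = -15

-15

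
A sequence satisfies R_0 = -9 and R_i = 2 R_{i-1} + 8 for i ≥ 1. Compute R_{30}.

-1073741832

The fixed point is 8/(1 - 2) = -8, so R_i + 8 = 2(R_{i-1} + 8).
Hence R_i = -1·2^i - 8.
R_{30} = -1·2^{30} - 8 = -1·1073741824 - 8 = -1073741832.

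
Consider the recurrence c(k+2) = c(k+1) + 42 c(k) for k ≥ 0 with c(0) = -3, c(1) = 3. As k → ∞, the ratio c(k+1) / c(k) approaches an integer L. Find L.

7

The characteristic equation is r^2 - r - 42 = 0, which factors as (r - 7)(r + 6) = 0.
So the roots are 7 and -6. Since |7| > |-6| and the coefficient of 7^k is non-zero, the ratio tends to 7.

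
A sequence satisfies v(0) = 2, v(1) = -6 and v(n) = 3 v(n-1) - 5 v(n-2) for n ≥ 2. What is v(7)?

1146

v(2) = 3·(-6) - 5·2 = -28
v(3) = 3·(-28) - 5·(-6) = -54
v(4) = 3·(-54) - 5·(-28) = -22
v(5) = 3·(-22) - 5·(-54) = 204
v(6) = 3·204 - 5·(-22) = 722
v(7) = 3·722 - 5·204 = 1146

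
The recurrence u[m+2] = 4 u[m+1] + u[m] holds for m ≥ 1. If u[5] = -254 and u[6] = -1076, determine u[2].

Rearranging, u[m-2] = u[m] - 4 u[m-1].
u[4] = -1076 - 4*(-254) = -60
u[3] = -254 - 4*(-60) = -14
u[2] = -60 - 4*(-14) = -4

-4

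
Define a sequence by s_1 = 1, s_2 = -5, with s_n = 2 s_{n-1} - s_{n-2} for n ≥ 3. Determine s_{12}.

s_3 = 2*(-5) - 1 = -11
s_4 = 2*(-11) - (-5) = -17
s_5 = 2*(-17) - (-11) = -23
s_6 = 2*(-23) - (-17) = -29
s_7 = 2*(-29) - (-23) = -35
s_8 = 2*(-35) - (-29) = -41
s_9 = 2*(-41) - (-35) = -47
s_{10} = 2*(-47) - (-41) = -53
s_{11} = 2*(-53) - (-47) = -59
s_{12} = 2*(-59) - (-53) = -65

-65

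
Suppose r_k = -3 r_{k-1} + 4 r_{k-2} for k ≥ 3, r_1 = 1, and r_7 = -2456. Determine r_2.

4

Let r_2 = w.
r_3 = 4 - 3w
r_4 = -12 + 13w
r_5 = 52 - 51w
r_6 = -204 + 205w
r_7 = 820 - 819w
So 820 - 819w = -2456, giving w = 4.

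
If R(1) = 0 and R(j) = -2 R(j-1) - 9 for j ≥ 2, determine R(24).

The fixed point is -9/(1 + 2) = -3, so R(j) + 3 = -2(R(j-1) + 3).
Hence R(j) = 3·(-2)^{j-1} - 3.
R(24) = 3·(-2)^{23} - 3 = 3·-8388608 - 3 = -25165827.

-25165827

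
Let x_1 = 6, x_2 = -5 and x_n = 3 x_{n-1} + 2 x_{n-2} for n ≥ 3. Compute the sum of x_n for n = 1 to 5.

-84

x_3 = 3·(-5) + 2·6 = -3
x_4 = 3·(-3) + 2·(-5) = -19
x_5 = 3·(-19) + 2·(-3) = -63
Sum = 6 + (-5) + (-3) + (-19) + (-63) = -84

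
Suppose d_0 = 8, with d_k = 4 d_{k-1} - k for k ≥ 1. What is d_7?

123793

d_1 = 4*8 - 1 = 31
d_2 = 4*31 - 2 = 122
d_3 = 4*122 - 3 = 485
d_4 = 4*485 - 4 = 1936
d_5 = 4*1936 - 5 = 7739
d_6 = 4*7739 - 6 = 30950
d_7 = 4*30950 - 7 = 123793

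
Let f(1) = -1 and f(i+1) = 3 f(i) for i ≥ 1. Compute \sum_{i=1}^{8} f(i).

f(2) = 3*(-1) = -3
f(3) = 3*(-3) = -9
f(4) = 3*(-9) = -27
f(5) = 3*(-27) = -81
f(6) = 3*(-81) = -243
f(7) = 3*(-243) = -729
f(8) = 3*(-729) = -2187
Sum = (-1) + (-3) + (-9) + (-27) + (-81) + (-243) + (-729) + (-2187) = -3280

-3280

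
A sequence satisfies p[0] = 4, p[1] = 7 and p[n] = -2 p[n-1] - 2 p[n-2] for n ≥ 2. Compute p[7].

-120

p[2] = -2*7 - 2*4 = -22
p[3] = -2*(-22) - 2*7 = 30
p[4] = -2*30 - 2*(-22) = -16
p[5] = -2*(-16) - 2*30 = -28
p[6] = -2*(-28) - 2*(-16) = 88
p[7] = -2*88 - 2*(-28) = -120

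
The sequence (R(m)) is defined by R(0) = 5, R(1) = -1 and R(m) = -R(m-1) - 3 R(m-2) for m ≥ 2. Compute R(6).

1

R(2) = -(-1) - 3(5) = -14
R(3) = -(-14) - 3(-1) = 17
R(4) = -17 - 3(-14) = 25
R(5) = -25 - 3(17) = -76
R(6) = -(-76) - 3(25) = 1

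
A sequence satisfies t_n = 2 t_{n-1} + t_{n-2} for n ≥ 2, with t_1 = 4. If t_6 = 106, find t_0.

Let t_0 = x.
t_2 = 8 + x
t_3 = 20 + 2x
t_4 = 48 + 5x
t_5 = 116 + 12x
t_6 = 280 + 29x
So 280 + 29x = 106, giving x = -6.

-6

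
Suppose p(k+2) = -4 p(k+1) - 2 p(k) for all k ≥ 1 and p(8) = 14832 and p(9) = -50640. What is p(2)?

6

Rearranging, p(k-2) = (p(k) + 4 p(k-1)) / -2.
p(7) = (-50640 + 4(14832)) / -2 = 8688/-2 = -4344
p(6) = (14832 + 4(-4344)) / -2 = -2544/-2 = 1272
p(5) = (-4344 + 4(1272)) / -2 = 744/-2 = -372
p(4) = (1272 + 4(-372)) / -2 = -216/-2 = 108
p(3) = (-372 + 4(108)) / -2 = 60/-2 = -30
p(2) = (108 + 4(-30)) / -2 = -12/-2 = 6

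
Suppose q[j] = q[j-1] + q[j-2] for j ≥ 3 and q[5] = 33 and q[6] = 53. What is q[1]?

Rearranging, q[j-2] = q[j] - q[j-1].
q[4] = 53 - 33 = 20
q[3] = 33 - 20 = 13
q[2] = 20 - 13 = 7
q[1] = 13 - 7 = 6

6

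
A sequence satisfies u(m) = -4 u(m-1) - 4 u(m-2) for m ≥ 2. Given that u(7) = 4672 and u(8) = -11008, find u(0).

Rearranging, u(m-2) = (u(m) + 4 u(m-1)) / -4.
u(6) = (-11008 + 4·4672) / -4 = 7680/-4 = -1920
u(5) = (4672 + 4·(-1920)) / -4 = -3008/-4 = 752
u(4) = (-1920 + 4·752) / -4 = 1088/-4 = -272
u(3) = (752 + 4·(-272)) / -4 = -336/-4 = 84
u(2) = (-272 + 4·84) / -4 = 64/-4 = -16
u(1) = (84 + 4·(-16)) / -4 = 20/-4 = -5
u(0) = (-16 + 4·(-5)) / -4 = -36/-4 = 9

9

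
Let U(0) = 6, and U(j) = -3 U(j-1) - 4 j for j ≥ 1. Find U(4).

542

U(1) = -3·6 - 4 = -22
U(2) = -3·(-22) - 8 = 58
U(3) = -3·58 - 12 = -186
U(4) = -3·(-186) - 16 = 542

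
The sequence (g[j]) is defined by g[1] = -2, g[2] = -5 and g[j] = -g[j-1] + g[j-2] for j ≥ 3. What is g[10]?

-128

g[3] = -(-5) + (-2) = 3
g[4] = -3 + (-5) = -8
g[5] = -(-8) + 3 = 11
g[6] = -11 + (-8) = -19
g[7] = -(-19) + 11 = 30
g[8] = -30 + (-19) = -49
g[9] = -(-49) + 30 = 79
g[10] = -79 + (-49) = -128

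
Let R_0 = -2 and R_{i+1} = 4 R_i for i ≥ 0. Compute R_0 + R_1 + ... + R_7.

R_1 = 4*(-2) = -8
R_2 = 4*(-8) = -32
R_3 = 4*(-32) = -128
R_4 = 4*(-128) = -512
R_5 = 4*(-512) = -2048
R_6 = 4*(-2048) = -8192
R_7 = 4*(-8192) = -32768
Sum = (-2) + (-8) + (-32) + (-128) + (-512) + (-2048) + (-8192) + (-32768) = -43690

-43690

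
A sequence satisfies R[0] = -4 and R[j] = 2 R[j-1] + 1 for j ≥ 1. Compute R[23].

-25165825

The fixed point is 1/(1 - 2) = -1, so R[j] + 1 = 2(R[j-1] + 1).
Hence R[j] = -3·2^j - 1.
R[23] = -3·2^{23} - 1 = -3·8388608 - 1 = -25165825.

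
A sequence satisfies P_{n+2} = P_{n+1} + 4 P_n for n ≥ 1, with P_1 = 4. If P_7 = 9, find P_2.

Let P_2 = w.
P_3 = 16 + w
P_4 = 16 + 5w
P_5 = 80 + 9w
P_6 = 144 + 29w
P_7 = 464 + 65w
So 464 + 65w = 9, giving w = -7.

-7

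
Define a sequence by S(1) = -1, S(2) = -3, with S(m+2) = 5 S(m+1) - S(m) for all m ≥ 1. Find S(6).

-1538

S(3) = 5*(-3) - (-1) = -14
S(4) = 5*(-14) - (-3) = -67
S(5) = 5*(-67) - (-14) = -321
S(6) = 5*(-321) - (-67) = -1538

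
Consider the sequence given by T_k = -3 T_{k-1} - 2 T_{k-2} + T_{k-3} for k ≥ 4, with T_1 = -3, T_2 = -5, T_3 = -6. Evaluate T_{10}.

970

T_4 = -3*(-6) - 2*(-5) + (-3) = 25
T_5 = -3*25 - 2*(-6) + (-5) = -68
T_6 = -3*(-68) - 2*25 + (-6) = 148
T_7 = -3*148 - 2*(-68) + 25 = -283
T_8 = -3*(-283) - 2*148 + (-68) = 485
T_9 = -3*485 - 2*(-283) + 148 = -741
T_{10} = -3*(-741) - 2*485 + (-283) = 970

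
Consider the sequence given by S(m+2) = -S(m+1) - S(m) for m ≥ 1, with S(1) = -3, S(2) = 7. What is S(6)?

S(3) = -7 - (-3) = -4
S(4) = -(-4) - 7 = -3
S(5) = -(-3) - (-4) = 7
S(6) = -7 - (-3) = -4

-4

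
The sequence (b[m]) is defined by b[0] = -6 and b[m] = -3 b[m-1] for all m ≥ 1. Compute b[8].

b[1] = -3·(-6) = 18
b[2] = -3·18 = -54
b[3] = -3·(-54) = 162
b[4] = -3·162 = -486
b[5] = -3·(-486) = 1458
b[6] = -3·1458 = -4374
b[7] = -3·(-4374) = 13122
b[8] = -3·13122 = -39366

-39366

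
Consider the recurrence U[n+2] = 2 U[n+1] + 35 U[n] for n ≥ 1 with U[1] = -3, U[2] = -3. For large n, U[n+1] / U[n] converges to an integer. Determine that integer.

The characteristic equation is r^2 - 2r - 35 = 0, which factors as (r - 7)(r + 5) = 0.
So the roots are 7 and -5. Since |7| > |-5| and the coefficient of 7^n is non-zero, the ratio tends to 7.

7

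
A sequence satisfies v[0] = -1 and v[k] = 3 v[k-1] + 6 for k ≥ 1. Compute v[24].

The fixed point is 6/(1 - 3) = -3, so v[k] + 3 = 3(v[k-1] + 3).
Hence v[k] = 2·3^k - 3.
v[24] = 2·3^{24} - 3 = 2·282429536481 - 3 = 564859072959.

564859072959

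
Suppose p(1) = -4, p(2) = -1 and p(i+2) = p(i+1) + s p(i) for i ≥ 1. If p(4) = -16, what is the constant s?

3

p(3) = -1 - 4s
p(4) = -1 - 5s
So -1 - 5s = -16, giving s = 3.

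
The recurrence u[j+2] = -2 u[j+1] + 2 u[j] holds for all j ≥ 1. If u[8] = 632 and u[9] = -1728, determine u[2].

-1

Rearranging, u[j-2] = (u[j] + 2 u[j-1]) / 2.
u[7] = (-1728 + 2·632) / 2 = -464/2 = -232
u[6] = (632 + 2·(-232)) / 2 = 168/2 = 84
u[5] = (-232 + 2·84) / 2 = -64/2 = -32
u[4] = (84 + 2·(-32)) / 2 = 20/2 = 10
u[3] = (-32 + 2·10) / 2 = -12/2 = -6
u[2] = (10 + 2·(-6)) / 2 = -2/2 = -1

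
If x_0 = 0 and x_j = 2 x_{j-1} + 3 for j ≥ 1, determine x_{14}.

49149

The fixed point is 3/(1 - 2) = -3, so x_j + 3 = 2(x_{j-1} + 3).
Hence x_j = 3·2^j - 3.
x_{14} = 3·2^{14} - 3 = 3·16384 - 3 = 49149.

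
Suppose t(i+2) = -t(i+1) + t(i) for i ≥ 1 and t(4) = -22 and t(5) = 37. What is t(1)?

8

Rearranging, t(i-2) = t(i) + t(i-1).
t(3) = 37 + (-22) = 15
t(2) = -22 + 15 = -7
t(1) = 15 + (-7) = 8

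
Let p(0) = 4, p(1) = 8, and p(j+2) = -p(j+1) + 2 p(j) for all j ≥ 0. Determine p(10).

-1360

p(2) = -8 + 2*4 = 0
p(3) = -0 + 2*8 = 16
p(4) = -16 + 2*0 = -16
p(5) = -(-16) + 2*16 = 48
p(6) = -48 + 2*(-16) = -80
p(7) = -(-80) + 2*48 = 176
p(8) = -176 + 2*(-80) = -336
p(9) = -(-336) + 2*176 = 688
p(10) = -688 + 2*(-336) = -1360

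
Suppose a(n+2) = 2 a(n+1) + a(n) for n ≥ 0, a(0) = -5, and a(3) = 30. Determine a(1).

Let a(1) = z.
a(2) = -5 + 2z
a(3) = -10 + 5z
So -10 + 5z = 30, giving z = 8.

8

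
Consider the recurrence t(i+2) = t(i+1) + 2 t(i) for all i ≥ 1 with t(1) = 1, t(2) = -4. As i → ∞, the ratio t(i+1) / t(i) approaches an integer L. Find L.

2

The characteristic equation is r^2 - r - 2 = 0, which factors as (r - 2)(r + 1) = 0.
So the roots are 2 and -1. Since |2| > |-1| and the coefficient of 2^i is non-zero, the ratio tends to 2.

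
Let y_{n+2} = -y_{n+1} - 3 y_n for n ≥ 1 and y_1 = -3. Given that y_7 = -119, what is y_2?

Let y_2 = v.
y_3 = 9 - v
y_4 = -9 - 2v
y_5 = -18 + 5v
y_6 = 45 + v
y_7 = 9 - 16v
So 9 - 16v = -119, giving v = 8.

8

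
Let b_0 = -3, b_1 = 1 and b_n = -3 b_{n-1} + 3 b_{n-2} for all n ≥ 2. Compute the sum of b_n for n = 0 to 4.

-128

b_2 = -3*1 + 3*(-3) = -12
b_3 = -3*(-12) + 3*1 = 39
b_4 = -3*39 + 3*(-12) = -153
Sum = (-3) + 1 + (-12) + 39 + (-153) = -128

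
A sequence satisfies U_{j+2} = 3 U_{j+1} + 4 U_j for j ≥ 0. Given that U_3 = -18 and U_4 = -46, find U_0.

Rearranging, U_{j-2} = (U_j - 3 U_{j-1}) / 4.
U_2 = (-46 - 3(-18)) / 4 = 8/4 = 2
U_1 = (-18 - 3(2)) / 4 = -24/4 = -6
U_0 = (2 - 3(-6)) / 4 = 20/4 = 5

5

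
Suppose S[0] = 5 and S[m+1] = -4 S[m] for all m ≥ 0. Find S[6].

20480

S[1] = -4(5) = -20
S[2] = -4(-20) = 80
S[3] = -4(80) = -320
S[4] = -4(-320) = 1280
S[5] = -4(1280) = -5120
S[6] = -4(-5120) = 20480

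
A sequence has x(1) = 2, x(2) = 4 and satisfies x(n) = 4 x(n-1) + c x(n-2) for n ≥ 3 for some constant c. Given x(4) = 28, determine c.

x(3) = 16 + 2c
x(4) = 64 + 12c
So 64 + 12c = 28, giving c = -3.

-3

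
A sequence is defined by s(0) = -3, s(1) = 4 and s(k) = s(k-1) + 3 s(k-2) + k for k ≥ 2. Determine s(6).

75

s(2) = 4 + 3(-3) + 2 = -3
s(3) = (-3) + 3(4) + 3 = 12
s(4) = 12 + 3(-3) + 4 = 7
s(5) = 7 + 3(12) + 5 = 48
s(6) = 48 + 3(7) + 6 = 75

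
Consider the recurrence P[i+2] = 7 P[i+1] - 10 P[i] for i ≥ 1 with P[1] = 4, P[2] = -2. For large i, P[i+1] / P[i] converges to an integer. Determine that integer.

The characteristic equation is r^2 - 7r + 10 = 0, which factors as (r - 5)(r - 2) = 0.
So the roots are 5 and 2. Since |5| > |2| and the coefficient of 5^i is non-zero, the ratio tends to 5.

5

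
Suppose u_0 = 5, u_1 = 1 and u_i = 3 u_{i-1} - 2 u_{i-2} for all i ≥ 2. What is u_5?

u_2 = 3*1 - 2*5 = -7
u_3 = 3*(-7) - 2*1 = -23
u_4 = 3*(-23) - 2*(-7) = -55
u_5 = 3*(-55) - 2*(-23) = -119

-119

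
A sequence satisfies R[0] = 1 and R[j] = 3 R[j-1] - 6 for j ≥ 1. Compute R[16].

The fixed point is -6/(1 - 3) = 3, so R[j] - 3 = 3(R[j-1] - 3).
Hence R[j] = -2·3^j + 3.
R[16] = -2·3^{16} + 3 = -2·43046721 + 3 = -86093439.

-86093439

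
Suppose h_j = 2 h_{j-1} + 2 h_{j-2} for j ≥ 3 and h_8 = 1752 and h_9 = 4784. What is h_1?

Rearranging, h_{j-2} = (h_j - 2 h_{j-1}) / 2.
h_7 = (4784 - 2*1752) / 2 = 1280/2 = 640
h_6 = (1752 - 2*640) / 2 = 472/2 = 236
h_5 = (640 - 2*236) / 2 = 168/2 = 84
h_4 = (236 - 2*84) / 2 = 68/2 = 34
h_3 = (84 - 2*34) / 2 = 16/2 = 8
h_2 = (34 - 2*8) / 2 = 18/2 = 9
h_1 = (8 - 2*9) / 2 = -10/2 = -5

-5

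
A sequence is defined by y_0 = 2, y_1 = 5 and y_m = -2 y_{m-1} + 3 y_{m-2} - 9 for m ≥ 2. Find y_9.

25817

y_2 = -2*5 + 3*2 - 9 = -13
y_3 = -2*(-13) + 3*5 - 9 = 32
y_4 = -2*32 + 3*(-13) - 9 = -112
y_5 = -2*(-112) + 3*32 - 9 = 311
y_6 = -2*311 + 3*(-112) - 9 = -967
y_7 = -2*(-967) + 3*311 - 9 = 2858
y_8 = -2*2858 + 3*(-967) - 9 = -8626
y_9 = -2*(-8626) + 3*2858 - 9 = 25817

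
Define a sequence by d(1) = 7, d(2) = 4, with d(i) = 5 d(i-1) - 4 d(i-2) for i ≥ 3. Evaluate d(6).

-1016

d(3) = 5(4) - 4(7) = -8
d(4) = 5(-8) - 4(4) = -56
d(5) = 5(-56) - 4(-8) = -248
d(6) = 5(-248) - 4(-56) = -1016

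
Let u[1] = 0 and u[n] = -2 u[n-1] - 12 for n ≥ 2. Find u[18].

The fixed point is -12/(1 + 2) = -4, so u[n] + 4 = -2(u[n-1] + 4).
Hence u[n] = 4·(-2)^{n-1} - 4.
u[18] = 4·(-2)^{17} - 4 = 4·-131072 - 4 = -524292.

-524292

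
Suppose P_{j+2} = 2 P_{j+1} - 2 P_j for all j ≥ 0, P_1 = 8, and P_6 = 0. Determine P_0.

8

Let P_0 = x.
P_2 = 16 - 2x
P_3 = 16 - 4x
P_4 = -4x
P_5 = -32
P_6 = -64 + 8x
So -64 + 8x = 0, giving x = 8.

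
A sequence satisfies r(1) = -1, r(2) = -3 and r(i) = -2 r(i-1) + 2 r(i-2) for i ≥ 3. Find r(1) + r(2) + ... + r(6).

r(3) = -2*(-3) + 2*(-1) = 4
r(4) = -2*4 + 2*(-3) = -14
r(5) = -2*(-14) + 2*4 = 36
r(6) = -2*36 + 2*(-14) = -100
Sum = (-1) + (-3) + 4 + (-14) + 36 + (-100) = -78

-78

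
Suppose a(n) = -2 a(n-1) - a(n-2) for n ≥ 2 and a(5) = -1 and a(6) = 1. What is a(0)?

1

Rearranging, a(n-2) = -(a(n) + 2 a(n-1)).
a(4) = -(1 + 2·(-1)) = 1
a(3) = -(-1 + 2·1) = -1
a(2) = -(1 + 2·(-1)) = 1
a(1) = -(-1 + 2·1) = -1
a(0) = -(1 + 2·(-1)) = 1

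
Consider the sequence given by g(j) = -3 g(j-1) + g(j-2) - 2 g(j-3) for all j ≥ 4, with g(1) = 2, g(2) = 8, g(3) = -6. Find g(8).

g(4) = -3*(-6) + 8 - 2*2 = 22
g(5) = -3*22 + (-6) - 2*8 = -88
g(6) = -3*(-88) + 22 - 2*(-6) = 298
g(7) = -3*298 + (-88) - 2*22 = -1026
g(8) = -3*(-1026) + 298 - 2*(-88) = 3552

3552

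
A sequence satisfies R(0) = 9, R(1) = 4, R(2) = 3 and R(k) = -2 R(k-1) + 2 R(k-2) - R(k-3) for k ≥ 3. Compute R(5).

-49

R(3) = -2*3 + 2*4 - 9 = -7
R(4) = -2*(-7) + 2*3 - 4 = 16
R(5) = -2*16 + 2*(-7) - 3 = -49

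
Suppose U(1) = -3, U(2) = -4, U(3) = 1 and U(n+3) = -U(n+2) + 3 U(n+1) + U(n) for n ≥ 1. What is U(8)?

-262

U(4) = -1 + 3(-4) + (-3) = -16
U(5) = -(-16) + 3(1) + (-4) = 15
U(6) = -15 + 3(-16) + 1 = -62
U(7) = -(-62) + 3(15) + (-16) = 91
U(8) = -91 + 3(-62) + 15 = -262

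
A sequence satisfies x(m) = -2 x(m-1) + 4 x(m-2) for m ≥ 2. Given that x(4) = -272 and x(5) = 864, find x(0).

-4

Rearranging, x(m-2) = (x(m) + 2 x(m-1)) / 4.
x(3) = (864 + 2·(-272)) / 4 = 320/4 = 80
x(2) = (-272 + 2·80) / 4 = -112/4 = -28
x(1) = (80 + 2·(-28)) / 4 = 24/4 = 6
x(0) = (-28 + 2·6) / 4 = -16/4 = -4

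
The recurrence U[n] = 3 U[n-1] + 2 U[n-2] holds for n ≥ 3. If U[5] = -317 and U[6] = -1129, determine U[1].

Rearranging, U[n-2] = (U[n] - 3 U[n-1]) / 2.
U[4] = (-1129 - 3(-317)) / 2 = -178/2 = -89
U[3] = (-317 - 3(-89)) / 2 = -50/2 = -25
U[2] = (-89 - 3(-25)) / 2 = -14/2 = -7
U[1] = (-25 - 3(-7)) / 2 = -4/2 = -2

-2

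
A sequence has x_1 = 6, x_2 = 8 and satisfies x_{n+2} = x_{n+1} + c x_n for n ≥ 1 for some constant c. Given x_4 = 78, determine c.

x_3 = 8 + 6c
x_4 = 8 + 14c
So 8 + 14c = 78, giving c = 5.

5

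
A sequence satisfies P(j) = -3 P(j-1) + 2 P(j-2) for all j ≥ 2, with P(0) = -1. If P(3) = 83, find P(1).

7

Let P(1) = w.
P(2) = -2 - 3w
P(3) = 6 + 11w
So 6 + 11w = 83, giving w = 7.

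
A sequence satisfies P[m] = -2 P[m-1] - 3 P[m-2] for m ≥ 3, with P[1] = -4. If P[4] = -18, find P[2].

Let P[2] = x.
P[3] = 12 - 2x
P[4] = -24 + x
So -24 + x = -18, giving x = 6.

6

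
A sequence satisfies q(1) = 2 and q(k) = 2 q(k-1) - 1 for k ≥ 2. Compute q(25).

16777217

The fixed point is -1/(1 - 2) = 1, so q(k) - 1 = 2(q(k-1) - 1).
Hence q(k) = 1·2^{k-1} + 1.
q(25) = 1·2^{24} + 1 = 1·16777216 + 1 = 16777217.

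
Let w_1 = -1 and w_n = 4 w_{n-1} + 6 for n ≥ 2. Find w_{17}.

The fixed point is 6/(1 - 4) = -2, so w_n + 2 = 4(w_{n-1} + 2).
Hence w_n = 1·4^{n-1} - 2.
w_{17} = 1·4^{16} - 2 = 1·4294967296 - 2 = 4294967294.

4294967294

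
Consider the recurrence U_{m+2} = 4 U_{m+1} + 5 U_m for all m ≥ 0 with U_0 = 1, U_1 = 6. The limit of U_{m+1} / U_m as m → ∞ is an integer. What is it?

5

The characteristic equation is r^2 - 4r - 5 = 0, which factors as (r - 5)(r + 1) = 0.
So the roots are 5 and -1. Since |5| > |-1| and the coefficient of 5^m is non-zero, the ratio tends to 5.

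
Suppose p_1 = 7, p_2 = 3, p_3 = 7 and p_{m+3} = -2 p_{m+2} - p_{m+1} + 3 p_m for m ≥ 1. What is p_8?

p_4 = -2*7 - 3 + 3*7 = 4
p_5 = -2*4 - 7 + 3*3 = -6
p_6 = -2*(-6) - 4 + 3*7 = 29
p_7 = -2*29 - (-6) + 3*4 = -40
p_8 = -2*(-40) - 29 + 3*(-6) = 33

33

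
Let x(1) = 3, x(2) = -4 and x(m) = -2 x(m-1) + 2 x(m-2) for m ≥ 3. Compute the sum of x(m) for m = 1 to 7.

x(3) = -2·(-4) + 2·3 = 14
x(4) = -2·14 + 2·(-4) = -36
x(5) = -2·(-36) + 2·14 = 100
x(6) = -2·100 + 2·(-36) = -272
x(7) = -2·(-272) + 2·100 = 744
Sum = 3 + (-4) + 14 + (-36) + 100 + (-272) + 744 = 549

549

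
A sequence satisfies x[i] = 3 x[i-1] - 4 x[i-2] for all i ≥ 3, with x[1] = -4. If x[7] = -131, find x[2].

Let x[2] = w.
x[3] = 16 + 3w
x[4] = 48 + 5w
x[5] = 80 + 3w
x[6] = 48 - 11w
x[7] = -176 - 45w
So -176 - 45w = -131, giving w = -1.

-1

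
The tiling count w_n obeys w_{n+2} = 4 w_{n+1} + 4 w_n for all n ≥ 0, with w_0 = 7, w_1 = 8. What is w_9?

3479552

w_2 = 4*8 + 4*7 = 60
w_3 = 4*60 + 4*8 = 272
w_4 = 4*272 + 4*60 = 1328
w_5 = 4*1328 + 4*272 = 6400
w_6 = 4*6400 + 4*1328 = 30912
w_7 = 4*30912 + 4*6400 = 149248
w_8 = 4*149248 + 4*30912 = 720640
w_9 = 4*720640 + 4*149248 = 3479552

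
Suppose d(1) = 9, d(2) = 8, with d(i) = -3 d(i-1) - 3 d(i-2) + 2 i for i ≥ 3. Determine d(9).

d(3) = -3(8) - 3(9) + 6 = -45
d(4) = -3(-45) - 3(8) + 8 = 119
d(5) = -3(119) - 3(-45) + 10 = -212
d(6) = -3(-212) - 3(119) + 12 = 291
d(7) = -3(291) - 3(-212) + 14 = -223
d(8) = -3(-223) - 3(291) + 16 = -188
d(9) = -3(-188) - 3(-223) + 18 = 1251

1251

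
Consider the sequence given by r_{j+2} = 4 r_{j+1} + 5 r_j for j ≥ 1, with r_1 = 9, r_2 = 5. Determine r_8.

182285

r_3 = 4*5 + 5*9 = 65
r_4 = 4*65 + 5*5 = 285
r_5 = 4*285 + 5*65 = 1465
r_6 = 4*1465 + 5*285 = 7285
r_7 = 4*7285 + 5*1465 = 36465
r_8 = 4*36465 + 5*7285 = 182285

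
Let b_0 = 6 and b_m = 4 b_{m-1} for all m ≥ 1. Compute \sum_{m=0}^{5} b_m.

b_1 = 4(6) = 24
b_2 = 4(24) = 96
b_3 = 4(96) = 384
b_4 = 4(384) = 1536
b_5 = 4(1536) = 6144
Sum = 6 + 24 + 96 + 384 + 1536 + 6144 = 8190

8190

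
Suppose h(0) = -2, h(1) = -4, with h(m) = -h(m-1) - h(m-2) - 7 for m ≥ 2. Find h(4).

h(2) = -(-4) - (-2) - 7 = -1
h(3) = -(-1) - (-4) - 7 = -2
h(4) = -(-2) - (-1) - 7 = -4

-4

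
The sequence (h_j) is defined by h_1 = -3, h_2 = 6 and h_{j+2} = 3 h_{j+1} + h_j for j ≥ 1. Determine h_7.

1833

h_3 = 3*6 + (-3) = 15
h_4 = 3*15 + 6 = 51
h_5 = 3*51 + 15 = 168
h_6 = 3*168 + 51 = 555
h_7 = 3*555 + 168 = 1833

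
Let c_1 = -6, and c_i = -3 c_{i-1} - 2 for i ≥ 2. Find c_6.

c_2 = -3(-6) - 2 = 16
c_3 = -3(16) - 2 = -50
c_4 = -3(-50) - 2 = 148
c_5 = -3(148) - 2 = -446
c_6 = -3(-446) - 2 = 1336

1336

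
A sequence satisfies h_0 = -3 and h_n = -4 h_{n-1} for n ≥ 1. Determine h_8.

h_1 = -4(-3) = 12
h_2 = -4(12) = -48
h_3 = -4(-48) = 192
h_4 = -4(192) = -768
h_5 = -4(-768) = 3072
h_6 = -4(3072) = -12288
h_7 = -4(-12288) = 49152
h_8 = -4(49152) = -196608

-196608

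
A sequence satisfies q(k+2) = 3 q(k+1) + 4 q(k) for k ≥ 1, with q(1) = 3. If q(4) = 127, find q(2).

Let q(2) = x.
q(3) = 12 + 3x
q(4) = 36 + 13x
So 36 + 13x = 127, giving x = 7.

7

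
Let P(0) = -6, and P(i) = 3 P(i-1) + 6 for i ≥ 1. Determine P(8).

P(1) = 3(-6) + 6 = -12
P(2) = 3(-12) + 6 = -30
P(3) = 3(-30) + 6 = -84
P(4) = 3(-84) + 6 = -246
P(5) = 3(-246) + 6 = -732
P(6) = 3(-732) + 6 = -2190
P(7) = 3(-2190) + 6 = -6564
P(8) = 3(-6564) + 6 = -19686

-19686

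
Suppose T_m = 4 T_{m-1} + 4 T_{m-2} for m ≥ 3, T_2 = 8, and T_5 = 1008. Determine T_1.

Let T_1 = z.
T_3 = 32 + 4z
T_4 = 160 + 16z
T_5 = 768 + 80z
So 768 + 80z = 1008, giving z = 3.

3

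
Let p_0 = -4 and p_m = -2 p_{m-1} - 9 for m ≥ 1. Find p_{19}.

The fixed point is -9/(1 + 2) = -3, so p_m + 3 = -2(p_{m-1} + 3).
Hence p_m = -1·(-2)^m - 3.
p_{19} = -1·(-2)^{19} - 3 = -1·-524288 - 3 = 524285.

524285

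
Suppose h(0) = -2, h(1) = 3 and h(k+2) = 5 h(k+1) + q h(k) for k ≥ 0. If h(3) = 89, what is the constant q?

-2

h(2) = 15 - 2q
h(3) = 75 - 7q
So 75 - 7q = 89, giving q = -2.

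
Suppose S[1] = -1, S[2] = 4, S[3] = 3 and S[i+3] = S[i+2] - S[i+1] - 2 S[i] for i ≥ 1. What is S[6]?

S[4] = 3 - 4 - 2·(-1) = 1
S[5] = 1 - 3 - 2·4 = -10
S[6] = (-10) - 1 - 2·3 = -17

-17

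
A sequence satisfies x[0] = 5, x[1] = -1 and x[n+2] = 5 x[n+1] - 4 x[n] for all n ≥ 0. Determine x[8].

x[2] = 5·(-1) - 4·5 = -25
x[3] = 5·(-25) - 4·(-1) = -121
x[4] = 5·(-121) - 4·(-25) = -505
x[5] = 5·(-505) - 4·(-121) = -2041
x[6] = 5·(-2041) - 4·(-505) = -8185
x[7] = 5·(-8185) - 4·(-2041) = -32761
x[8] = 5·(-32761) - 4·(-8185) = -131065

-131065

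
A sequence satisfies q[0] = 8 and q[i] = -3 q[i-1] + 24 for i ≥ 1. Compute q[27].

The fixed point is 24/(1 + 3) = 6, so q[i] - 6 = -3(q[i-1] - 6).
Hence q[i] = 2·(-3)^i + 6.
q[27] = 2·(-3)^{27} + 6 = 2·-7625597484987 + 6 = -15251194969968.

-15251194969968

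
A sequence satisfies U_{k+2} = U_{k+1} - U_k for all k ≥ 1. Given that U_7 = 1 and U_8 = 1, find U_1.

1

Rearranging, U_{k-2} = -(U_k - U_{k-1}).
U_6 = -(1 - 1) = 0
U_5 = -(1 - 0) = -1
U_4 = -(0 - (-1)) = -1
U_3 = -(-1 - (-1)) = 0
U_2 = -(-1 - 0) = 1
U_1 = -(0 - 1) = 1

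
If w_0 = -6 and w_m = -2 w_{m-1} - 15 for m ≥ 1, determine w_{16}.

-65541

The fixed point is -15/(1 + 2) = -5, so w_m + 5 = -2(w_{m-1} + 5).
Hence w_m = -1·(-2)^m - 5.
w_{16} = -1·(-2)^{16} - 5 = -1·65536 - 5 = -65541.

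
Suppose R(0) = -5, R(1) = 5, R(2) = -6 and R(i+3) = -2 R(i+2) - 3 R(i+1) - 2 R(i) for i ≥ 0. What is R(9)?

R(3) = -2·(-6) - 3·5 - 2·(-5) = 7
R(4) = -2·7 - 3·(-6) - 2·5 = -6
R(5) = -2·(-6) - 3·7 - 2·(-6) = 3
R(6) = -2·3 - 3·(-6) - 2·7 = -2
R(7) = -2·(-2) - 3·3 - 2·(-6) = 7
R(8) = -2·7 - 3·(-2) - 2·3 = -14
R(9) = -2·(-14) - 3·7 - 2·(-2) = 11

11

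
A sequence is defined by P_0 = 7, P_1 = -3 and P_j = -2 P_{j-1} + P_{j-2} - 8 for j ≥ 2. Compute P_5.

-107

P_2 = -2*(-3) + 7 - 8 = 5
P_3 = -2*5 + (-3) - 8 = -21
P_4 = -2*(-21) + 5 - 8 = 39
P_5 = -2*39 + (-21) - 8 = -107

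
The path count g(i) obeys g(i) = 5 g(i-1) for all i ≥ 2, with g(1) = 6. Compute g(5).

g(2) = 5(6) = 30
g(3) = 5(30) = 150
g(4) = 5(150) = 750
g(5) = 5(750) = 3750

3750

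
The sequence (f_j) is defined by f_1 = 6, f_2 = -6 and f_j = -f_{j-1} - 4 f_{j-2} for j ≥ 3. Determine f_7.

f_3 = -(-6) - 4·6 = -18
f_4 = -(-18) - 4·(-6) = 42
f_5 = -42 - 4·(-18) = 30
f_6 = -30 - 4·42 = -198
f_7 = -(-198) - 4·30 = 78

78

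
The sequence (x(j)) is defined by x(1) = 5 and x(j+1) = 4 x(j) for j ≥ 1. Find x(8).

81920

x(2) = 4*5 = 20
x(3) = 4*20 = 80
x(4) = 4*80 = 320
x(5) = 4*320 = 1280
x(6) = 4*1280 = 5120
x(7) = 4*5120 = 20480
x(8) = 4*20480 = 81920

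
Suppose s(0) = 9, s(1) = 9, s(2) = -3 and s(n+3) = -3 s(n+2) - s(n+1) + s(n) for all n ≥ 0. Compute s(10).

-2451

s(3) = -3(-3) - 9 + 9 = 9
s(4) = -3(9) - (-3) + 9 = -15
s(5) = -3(-15) - 9 + (-3) = 33
s(6) = -3(33) - (-15) + 9 = -75
s(7) = -3(-75) - 33 + (-15) = 177
s(8) = -3(177) - (-75) + 33 = -423
s(9) = -3(-423) - 177 + (-75) = 1017
s(10) = -3(1017) - (-423) + 177 = -2451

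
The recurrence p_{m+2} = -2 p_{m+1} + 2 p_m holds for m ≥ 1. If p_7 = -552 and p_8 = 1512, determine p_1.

Rearranging, p_{m-2} = (p_m + 2 p_{m-1}) / 2.
p_6 = (1512 + 2·(-552)) / 2 = 408/2 = 204
p_5 = (-552 + 2·204) / 2 = -144/2 = -72
p_4 = (204 + 2·(-72)) / 2 = 60/2 = 30
p_3 = (-72 + 2·30) / 2 = -12/2 = -6
p_2 = (30 + 2·(-6)) / 2 = 18/2 = 9
p_1 = (-6 + 2·9) / 2 = 12/2 = 6

6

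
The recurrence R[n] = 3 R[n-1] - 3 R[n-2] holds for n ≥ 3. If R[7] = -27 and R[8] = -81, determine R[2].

Rearranging, R[n-2] = (R[n] - 3 R[n-1]) / -3.
R[6] = (-81 - 3(-27)) / -3 = 0/-3 = 0
R[5] = (-27 - 3(0)) / -3 = -27/-3 = 9
R[4] = (0 - 3(9)) / -3 = -27/-3 = 9
R[3] = (9 - 3(9)) / -3 = -18/-3 = 6
R[2] = (9 - 3(6)) / -3 = -9/-3 = 3

3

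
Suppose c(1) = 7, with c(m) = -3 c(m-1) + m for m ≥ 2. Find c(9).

c(2) = -3*7 + 2 = -19
c(3) = -3*(-19) + 3 = 60
c(4) = -3*60 + 4 = -176
c(5) = -3*(-176) + 5 = 533
c(6) = -3*533 + 6 = -1593
c(7) = -3*(-1593) + 7 = 4786
c(8) = -3*4786 + 8 = -14350
c(9) = -3*(-14350) + 9 = 43059

43059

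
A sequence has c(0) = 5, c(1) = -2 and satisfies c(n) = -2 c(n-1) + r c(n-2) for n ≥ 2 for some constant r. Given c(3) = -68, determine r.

5

c(2) = 4 + 5r
c(3) = -8 - 12r
So -8 - 12r = -68, giving r = 5.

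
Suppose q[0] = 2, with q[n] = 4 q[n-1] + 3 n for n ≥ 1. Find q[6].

13646

q[1] = 4(2) + 3 = 11
q[2] = 4(11) + 6 = 50
q[3] = 4(50) + 9 = 209
q[4] = 4(209) + 12 = 848
q[5] = 4(848) + 15 = 3407
q[6] = 4(3407) + 18 = 13646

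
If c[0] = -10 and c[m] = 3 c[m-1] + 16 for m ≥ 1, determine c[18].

The fixed point is 16/(1 - 3) = -8, so c[m] + 8 = 3(c[m-1] + 8).
Hence c[m] = -2·3^m - 8.
c[18] = -2·3^{18} - 8 = -2·387420489 - 8 = -774840986.

-774840986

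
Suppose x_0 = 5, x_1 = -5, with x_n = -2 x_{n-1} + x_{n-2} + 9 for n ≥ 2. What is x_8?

x_2 = -2(-5) + 5 + 9 = 24
x_3 = -2(24) + (-5) + 9 = -44
x_4 = -2(-44) + 24 + 9 = 121
x_5 = -2(121) + (-44) + 9 = -277
x_6 = -2(-277) + 121 + 9 = 684
x_7 = -2(684) + (-277) + 9 = -1636
x_8 = -2(-1636) + 684 + 9 = 3965

3965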